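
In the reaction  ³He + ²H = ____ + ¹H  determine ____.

Conserve mass number: 3 + 2 = A + 1, so A = 4.
Conserve atomic number: 2 + 1 = Z + 1, so Z = 2.
A = 4 and Z = 2 is ⁴He — an alpha particle.

He-4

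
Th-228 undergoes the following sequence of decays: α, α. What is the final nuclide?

Start: (A, Z) = (228, 90).
After α: (224, 88).
After α: (220, 86).
Z = 86 is radon.

Rn-220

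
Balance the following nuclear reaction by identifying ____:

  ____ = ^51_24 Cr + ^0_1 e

Conserve mass number: A = 51 + 0, so A = 51.
Conserve atomic number: Z = 24 + 1, so Z = 25.
Z = 25 is manganese, so the species is ^51_25 Mn.

Mn-51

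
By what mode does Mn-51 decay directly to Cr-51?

ΔA = 51 − 51 = 0; ΔZ = 24 − 25 = -1.
A is unchanged and Z drops by 1 — a proton has become a neutron (β⁺ emission or electron capture).

beta-plus decay or electron capture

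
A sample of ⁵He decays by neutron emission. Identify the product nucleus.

He-4

Neutron emission: mass number changes by -1, atomic number by +0.
A: 5 − 1 = 4; Z: 2 = 2.
Z = 2 is helium, so the daughter is ⁴He.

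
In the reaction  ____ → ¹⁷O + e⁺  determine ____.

F-17

Conserve mass number: A = 17 + 0, so A = 17.
Conserve atomic number: Z = 8 + 1, so Z = 9.
Z = 9 is fluorine, so the species is ¹⁷F.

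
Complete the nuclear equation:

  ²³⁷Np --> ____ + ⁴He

Pa-233

Conserve mass number: 237 = A + 4, so A = 233.
Conserve atomic number: 93 = Z + 2, so Z = 91.
Z = 91 is protactinium, so the species is ²³³Pa.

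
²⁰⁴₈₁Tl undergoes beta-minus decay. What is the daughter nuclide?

Pb-204

Beta-minus decay: mass number changes by +0, atomic number by +1.
A: 204 = 204; Z: 81 + 1 = 82.
Z = 82 is lead, so the daughter is ²⁰⁴₈₂Pb.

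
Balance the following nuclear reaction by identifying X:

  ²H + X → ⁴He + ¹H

He-3

Conserve mass number: 2 + A = 4 + 1, so A = 3.
Conserve atomic number: 1 + Z = 2 + 1, so Z = 2.
Z = 2 is helium, so the species is ³He.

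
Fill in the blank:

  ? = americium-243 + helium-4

Conserve mass number: A = 243 + 4, so A = 247.
Conserve atomic number: Z = 95 + 2, so Z = 97.
Z = 97 is berkelium, so the species is berkelium-247.

Bk-247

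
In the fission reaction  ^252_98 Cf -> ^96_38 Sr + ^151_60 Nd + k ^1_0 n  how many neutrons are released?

Conserve mass number: 252 = 96 + 151 + k, so k = 252 − 247 = 5.
Check atomic number: 98 = 38 + 60 + 0 = 98. ✓

5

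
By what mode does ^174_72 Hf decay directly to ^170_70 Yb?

alpha decay

ΔA = 170 − 174 = -4; ΔZ = 70 − 72 = -2.
A drops by 4 and Z drops by 2 — the signature of alpha emission.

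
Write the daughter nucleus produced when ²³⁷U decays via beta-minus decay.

Np-237

Beta-minus decay: mass number changes by +0, atomic number by +1.
A: 237 = 237; Z: 92 + 1 = 93.
Z = 93 is neptunium, so the daughter is ²³⁷Np.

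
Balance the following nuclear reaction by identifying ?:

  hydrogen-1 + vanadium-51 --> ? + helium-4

Ti-48

Conserve mass number: 1 + 51 = A + 4, so A = 48.
Conserve atomic number: 1 + 23 = Z + 2, so Z = 22.
Z = 22 is titanium, so the species is titanium-48.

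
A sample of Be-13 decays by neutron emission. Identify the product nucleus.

Neutron emission: mass number changes by -1, atomic number by +0.
A: 13 − 1 = 12; Z: 4 = 4.
Z = 4 is beryllium, so the daughter is Be-12.

Be-12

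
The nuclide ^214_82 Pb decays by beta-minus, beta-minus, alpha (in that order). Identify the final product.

Pb-210

Start: (A, Z) = (214, 82).
After β⁻: (214, 83).
After β⁻: (214, 84).
After α: (210, 82).
Z = 82 is lead.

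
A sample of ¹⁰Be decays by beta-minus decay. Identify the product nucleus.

Beta-minus decay: mass number changes by +0, atomic number by +1.
A: 10 = 10; Z: 4 + 1 = 5.
Z = 5 is boron, so the daughter is ¹⁰B.

B-10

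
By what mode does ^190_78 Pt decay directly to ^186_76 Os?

ΔA = 186 − 190 = -4; ΔZ = 76 − 78 = -2.
A drops by 4 and Z drops by 2 — the signature of alpha emission.

alpha decay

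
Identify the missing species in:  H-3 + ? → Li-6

Conserve mass number: 3 + A = 6, so A = 3.
Conserve atomic number: 1 + Z = 3, so Z = 2.
Z = 2 is helium, so the species is He-3.

He-3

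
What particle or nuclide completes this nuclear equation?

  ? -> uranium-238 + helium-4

Conserve mass number: A = 238 + 4, so A = 242.
Conserve atomic number: Z = 92 + 2, so Z = 94.
Z = 94 is plutonium, so the species is plutonium-242.

Pu-242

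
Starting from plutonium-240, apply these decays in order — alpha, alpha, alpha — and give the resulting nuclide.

Start: (A, Z) = (240, 94).
After α: (236, 92).
After α: (232, 90).
After α: (228, 88).
Z = 88 is radium.

Ra-228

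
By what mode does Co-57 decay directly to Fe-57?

ΔA = 57 − 57 = 0; ΔZ = 26 − 27 = -1.
A is unchanged and Z drops by 1 — a proton has become a neutron (β⁺ emission or electron capture).

beta-plus decay or electron capture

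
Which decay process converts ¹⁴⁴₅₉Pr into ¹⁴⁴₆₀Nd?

beta-minus decay

ΔA = 144 − 144 = 0; ΔZ = 60 − 59 = +1.
A is unchanged and Z rises by 1 — a neutron has become a proton (β⁻ decay).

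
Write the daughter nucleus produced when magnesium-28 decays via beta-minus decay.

Beta-minus decay: mass number changes by +0, atomic number by +1.
A: 28 = 28; Z: 12 + 1 = 13.
Z = 13 is aluminium, so the daughter is aluminium-28.

Al-28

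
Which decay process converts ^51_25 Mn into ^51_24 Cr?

beta-plus decay or electron capture

ΔA = 51 − 51 = 0; ΔZ = 24 − 25 = -1.
A is unchanged and Z drops by 1 — a proton has become a neutron (β⁺ emission or electron capture).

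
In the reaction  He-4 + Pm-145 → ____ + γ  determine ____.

Conserve mass number: 4 + 145 = A + 0, so A = 149.
Conserve atomic number: 2 + 61 = Z + 0, so Z = 63.
Z = 63 is europium, so the species is Eu-149.

Eu-149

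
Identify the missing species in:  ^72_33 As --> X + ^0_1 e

Conserve mass number: 72 = A + 0, so A = 72.
Conserve atomic number: 33 = Z + 1, so Z = 32.
Z = 32 is germanium, so the species is ^72_32 Ge.

Ge-72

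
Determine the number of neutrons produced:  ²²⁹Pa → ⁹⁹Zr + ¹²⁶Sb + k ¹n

Conserve mass number: 229 = 99 + 126 + k, so k = 229 − 225 = 4.
Check atomic number: 91 = 40 + 51 + 0 = 91. ✓

4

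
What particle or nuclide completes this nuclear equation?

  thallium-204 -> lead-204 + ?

beta-minus particle

Conserve mass number: 204 = 204 + A, so A = 0.
Conserve atomic number: 81 = 82 + Z, so Z = -1.
A = 0 and Z = -1 is e⁻ — a beta-minus particle.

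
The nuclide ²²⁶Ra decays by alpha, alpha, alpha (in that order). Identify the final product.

Pb-214

Start: (A, Z) = (226, 88).
After α: (222, 86).
After α: (218, 84).
After α: (214, 82).
Z = 82 is lead.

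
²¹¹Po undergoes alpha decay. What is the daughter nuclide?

Pb-207

Alpha decay: mass number changes by -4, atomic number by -2.
A: 211 − 4 = 207; Z: 84 − 2 = 82.
Z = 82 is lead, so the daughter is ²⁰⁷Pb.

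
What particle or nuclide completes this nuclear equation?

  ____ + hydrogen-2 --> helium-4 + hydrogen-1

Conserve mass number: A + 2 = 4 + 1, so A = 3.
Conserve atomic number: Z + 1 = 2 + 1, so Z = 2.
Z = 2 is helium, so the species is helium-3.

He-3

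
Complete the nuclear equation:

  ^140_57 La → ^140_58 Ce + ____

Conserve mass number: 140 = 140 + A, so A = 0.
Conserve atomic number: 57 = 58 + Z, so Z = -1.
A = 0 and Z = -1 is ^0_-1 e — a beta-minus particle.

beta-minus particle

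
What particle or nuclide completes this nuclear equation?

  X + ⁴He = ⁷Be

Conserve mass number: A + 4 = 7, so A = 3.
Conserve atomic number: Z + 2 = 4, so Z = 2.
Z = 2 is helium, so the species is ³He.

He-3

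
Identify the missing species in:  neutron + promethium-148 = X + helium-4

Conserve mass number: 1 + 148 = A + 4, so A = 145.
Conserve atomic number: 0 + 61 = Z + 2, so Z = 59.
Z = 59 is praseodymium, so the species is praseodymium-145.

Pr-145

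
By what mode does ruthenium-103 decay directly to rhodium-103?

ΔA = 103 − 103 = 0; ΔZ = 45 − 44 = +1.
A is unchanged and Z rises by 1 — a neutron has become a proton (β⁻ decay).

beta-minus decay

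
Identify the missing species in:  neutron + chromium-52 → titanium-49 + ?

alpha particle

Conserve mass number: 1 + 52 = 49 + A, so A = 4.
Conserve atomic number: 0 + 24 = 22 + Z, so Z = 2.
A = 4 and Z = 2 is helium-4 — an alpha particle.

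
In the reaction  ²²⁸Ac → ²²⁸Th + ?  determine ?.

Conserve mass number: 228 = 228 + A, so A = 0.
Conserve atomic number: 89 = 90 + Z, so Z = -1.
A = 0 and Z = -1 is e⁻ — a beta-minus particle.

beta-minus particle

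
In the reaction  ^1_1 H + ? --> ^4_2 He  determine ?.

triton

Conserve mass number: 1 + A = 4, so A = 3.
Conserve atomic number: 1 + Z = 2, so Z = 1.
A = 3 and Z = 1 is ^3_1 H — a triton.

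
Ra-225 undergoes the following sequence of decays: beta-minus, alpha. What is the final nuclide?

Fr-221

Start: (A, Z) = (225, 88).
After β⁻: (225, 89).
After α: (221, 87).
Z = 87 is francium.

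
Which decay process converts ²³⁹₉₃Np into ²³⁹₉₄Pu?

beta-minus decay

ΔA = 239 − 239 = 0; ΔZ = 94 − 93 = +1.
A is unchanged and Z rises by 1 — a neutron has become a proton (β⁻ decay).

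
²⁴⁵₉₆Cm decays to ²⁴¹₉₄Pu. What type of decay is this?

ΔA = 241 − 245 = -4; ΔZ = 94 − 96 = -2.
A drops by 4 and Z drops by 2 — the signature of alpha emission.

alpha decay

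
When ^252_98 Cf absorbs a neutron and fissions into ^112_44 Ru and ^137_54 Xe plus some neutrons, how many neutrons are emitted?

4

Conserve mass number: 253 = 112 + 137 + k, so k = 253 − 249 = 4.
Check atomic number: 98 = 44 + 54 + 0 = 98. ✓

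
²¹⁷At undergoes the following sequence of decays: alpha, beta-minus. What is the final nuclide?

Po-213

Start: (A, Z) = (217, 85).
After α: (213, 83).
After β⁻: (213, 84).
Z = 84 is polonium.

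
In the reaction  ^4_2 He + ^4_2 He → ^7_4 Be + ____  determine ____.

neutron

Conserve mass number: 4 + 4 = 7 + A, so A = 1.
Conserve atomic number: 2 + 2 = 4 + Z, so Z = 0.
A = 1 and Z = 0 is ^1_0 n — a neutron.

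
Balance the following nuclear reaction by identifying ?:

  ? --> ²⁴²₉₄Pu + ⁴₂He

Conserve mass number: A = 242 + 4, so A = 246.
Conserve atomic number: Z = 94 + 2, so Z = 96.
Z = 96 is curium, so the species is ²⁴⁶₉₆Cm.

Cm-246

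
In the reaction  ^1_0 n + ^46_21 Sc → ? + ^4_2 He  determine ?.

K-43

Conserve mass number: 1 + 46 = A + 4, so A = 43.
Conserve atomic number: 0 + 21 = Z + 2, so Z = 19.
Z = 19 is potassium, so the species is ^43_19 K.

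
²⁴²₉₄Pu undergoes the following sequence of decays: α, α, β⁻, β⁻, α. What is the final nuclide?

Start: (A, Z) = (242, 94).
After α: (238, 92).
After α: (234, 90).
After β⁻: (234, 91).
After β⁻: (234, 92).
After α: (230, 90).
Z = 90 is thorium.

Th-230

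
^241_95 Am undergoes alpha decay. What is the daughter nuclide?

Alpha decay: mass number changes by -4, atomic number by -2.
A: 241 − 4 = 237; Z: 95 − 2 = 93.
Z = 93 is neptunium, so the daughter is ^237_93 Np.

Np-237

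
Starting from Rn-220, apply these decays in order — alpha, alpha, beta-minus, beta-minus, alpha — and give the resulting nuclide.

Start: (A, Z) = (220, 86).
After α: (216, 84).
After α: (212, 82).
After β⁻: (212, 83).
After β⁻: (212, 84).
After α: (208, 82).
Z = 82 is lead.

Pb-208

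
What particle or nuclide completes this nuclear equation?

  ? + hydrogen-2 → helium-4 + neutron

triton

Conserve mass number: A + 2 = 4 + 1, so A = 3.
Conserve atomic number: Z + 1 = 2 + 0, so Z = 1.
A = 3 and Z = 1 is hydrogen-3 — a triton.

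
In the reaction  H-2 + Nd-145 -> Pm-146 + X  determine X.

neutron

Conserve mass number: 2 + 145 = 146 + A, so A = 1.
Conserve atomic number: 1 + 60 = 61 + Z, so Z = 0.
A = 1 and Z = 0 is n — a neutron.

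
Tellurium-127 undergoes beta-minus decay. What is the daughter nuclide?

I-127

Beta-minus decay: mass number changes by +0, atomic number by +1.
A: 127 = 127; Z: 52 + 1 = 53.
Z = 53 is iodine, so the daughter is iodine-127.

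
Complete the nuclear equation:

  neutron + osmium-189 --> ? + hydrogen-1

Re-189

Conserve mass number: 1 + 189 = A + 1, so A = 189.
Conserve atomic number: 0 + 76 = Z + 1, so Z = 75.
Z = 75 is rhenium, so the species is rhenium-189.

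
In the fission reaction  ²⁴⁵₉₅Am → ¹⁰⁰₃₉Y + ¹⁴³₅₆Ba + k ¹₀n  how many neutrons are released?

Conserve mass number: 245 = 100 + 143 + k, so k = 245 − 243 = 2.
Check atomic number: 95 = 39 + 56 + 0 = 95. ✓

2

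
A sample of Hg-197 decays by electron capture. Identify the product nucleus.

Au-197

Electron capture: mass number changes by +0, atomic number by -1.
A: 197 = 197; Z: 80 − 1 = 79.
Z = 79 is gold, so the daughter is Au-197.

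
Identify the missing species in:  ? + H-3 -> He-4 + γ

Conserve mass number: A + 3 = 4 + 0, so A = 1.
Conserve atomic number: Z + 1 = 2 + 0, so Z = 1.
A = 1 and Z = 1 is H-1 — a proton.

proton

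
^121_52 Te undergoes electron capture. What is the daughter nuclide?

Sb-121

Electron capture: mass number changes by +0, atomic number by -1.
A: 121 = 121; Z: 52 − 1 = 51.
Z = 51 is antimony, so the daughter is ^121_51 Sb.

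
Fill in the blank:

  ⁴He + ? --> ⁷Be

Conserve mass number: 4 + A = 7, so A = 3.
Conserve atomic number: 2 + Z = 4, so Z = 2.
Z = 2 is helium, so the species is ³He.

He-3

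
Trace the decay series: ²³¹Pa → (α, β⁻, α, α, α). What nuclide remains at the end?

Po-215

Start: (A, Z) = (231, 91).
After α: (227, 89).
After β⁻: (227, 90).
After α: (223, 88).
After α: (219, 86).
After α: (215, 84).
Z = 84 is polonium.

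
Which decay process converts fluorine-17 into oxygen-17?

ΔA = 17 − 17 = 0; ΔZ = 8 − 9 = -1.
A is unchanged and Z drops by 1 — a proton has become a neutron (β⁺ emission or electron capture).

beta-plus decay or electron capture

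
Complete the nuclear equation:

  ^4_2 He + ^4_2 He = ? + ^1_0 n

Be-7

Conserve mass number: 4 + 4 = A + 1, so A = 7.
Conserve atomic number: 2 + 2 = Z + 0, so Z = 4.
Z = 4 is beryllium, so the species is ^7_4 Be.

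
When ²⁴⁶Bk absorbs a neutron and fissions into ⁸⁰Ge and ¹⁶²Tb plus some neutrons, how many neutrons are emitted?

Conserve mass number: 247 = 80 + 162 + k, so k = 247 − 242 = 5.
Check atomic number: 97 = 32 + 65 + 0 = 97. ✓

5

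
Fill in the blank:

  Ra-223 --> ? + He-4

Conserve mass number: 223 = A + 4, so A = 219.
Conserve atomic number: 88 = Z + 2, so Z = 86.
Z = 86 is radon, so the species is Rn-219.

Rn-219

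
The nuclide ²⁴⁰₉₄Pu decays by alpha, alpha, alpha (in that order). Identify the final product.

Start: (A, Z) = (240, 94).
After α: (236, 92).
After α: (232, 90).
After α: (228, 88).
Z = 88 is radium.

Ra-228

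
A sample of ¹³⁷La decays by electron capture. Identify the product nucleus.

Electron capture: mass number changes by +0, atomic number by -1.
A: 137 = 137; Z: 57 − 1 = 56.
Z = 56 is barium, so the daughter is ¹³⁷Ba.

Ba-137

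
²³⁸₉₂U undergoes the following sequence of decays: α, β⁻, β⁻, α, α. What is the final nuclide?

Ra-226

Start: (A, Z) = (238, 92).
After α: (234, 90).
After β⁻: (234, 91).
After β⁻: (234, 92).
After α: (230, 90).
After α: (226, 88).
Z = 88 is radium.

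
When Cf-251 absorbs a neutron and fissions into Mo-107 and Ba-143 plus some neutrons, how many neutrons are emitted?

2

Conserve mass number: 252 = 107 + 143 + k, so k = 252 − 250 = 2.
Check atomic number: 98 = 42 + 56 + 0 = 98. ✓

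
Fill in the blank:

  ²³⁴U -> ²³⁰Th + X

Conserve mass number: 234 = 230 + A, so A = 4.
Conserve atomic number: 92 = 90 + Z, so Z = 2.
A = 4 and Z = 2 is ⁴He — an alpha particle.

alpha particle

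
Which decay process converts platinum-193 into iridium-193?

beta-plus decay or electron capture

ΔA = 193 − 193 = 0; ΔZ = 77 − 78 = -1.
A is unchanged and Z drops by 1 — a proton has become a neutron (β⁺ emission or electron capture).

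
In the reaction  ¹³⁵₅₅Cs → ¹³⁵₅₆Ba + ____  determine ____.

Conserve mass number: 135 = 135 + A, so A = 0.
Conserve atomic number: 55 = 56 + Z, so Z = -1.
A = 0 and Z = -1 is ⁰₋₁e — a beta-minus particle.

beta-minus particle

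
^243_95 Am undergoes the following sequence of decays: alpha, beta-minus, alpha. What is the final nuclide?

U-235

Start: (A, Z) = (243, 95).
After α: (239, 93).
After β⁻: (239, 94).
After α: (235, 92).
Z = 92 is uranium.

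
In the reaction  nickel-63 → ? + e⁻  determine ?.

Conserve mass number: 63 = A + 0, so A = 63.
Conserve atomic number: 28 = Z − 1, so Z = 29.
Z = 29 is copper, so the species is copper-63.

Cu-63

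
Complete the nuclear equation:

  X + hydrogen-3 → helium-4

proton

Conserve mass number: A + 3 = 4, so A = 1.
Conserve atomic number: Z + 1 = 2, so Z = 1.
A = 1 and Z = 1 is hydrogen-1 — a proton.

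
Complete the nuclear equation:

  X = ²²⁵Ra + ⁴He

Conserve mass number: A = 225 + 4, so A = 229.
Conserve atomic number: Z = 88 + 2, so Z = 90.
Z = 90 is thorium, so the species is ²²⁹Th.

Th-229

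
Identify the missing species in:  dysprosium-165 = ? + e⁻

Ho-165

Conserve mass number: 165 = A + 0, so A = 165.
Conserve atomic number: 66 = Z − 1, so Z = 67.
Z = 67 is holmium, so the species is holmium-165.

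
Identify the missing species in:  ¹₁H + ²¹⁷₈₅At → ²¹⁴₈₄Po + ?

Conserve mass number: 1 + 217 = 214 + A, so A = 4.
Conserve atomic number: 1 + 85 = 84 + Z, so Z = 2.
A = 4 and Z = 2 is ⁴₂He — an alpha particle.

alpha particle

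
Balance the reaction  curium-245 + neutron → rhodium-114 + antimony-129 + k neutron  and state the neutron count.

Conserve mass number: 246 = 114 + 129 + k, so k = 246 − 243 = 3.
Check atomic number: 96 = 45 + 51 + 0 = 96. ✓

3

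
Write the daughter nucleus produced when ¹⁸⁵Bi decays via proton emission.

Proton emission: mass number changes by -1, atomic number by -1.
A: 185 − 1 = 184; Z: 83 − 1 = 82.
Z = 82 is lead, so the daughter is ¹⁸⁴Pb.

Pb-184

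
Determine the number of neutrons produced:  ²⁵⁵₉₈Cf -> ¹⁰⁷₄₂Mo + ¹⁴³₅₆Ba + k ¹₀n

Conserve mass number: 255 = 107 + 143 + k, so k = 255 − 250 = 5.
Check atomic number: 98 = 42 + 56 + 0 = 98. ✓

5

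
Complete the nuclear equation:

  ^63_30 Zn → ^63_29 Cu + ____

positron

Conserve mass number: 63 = 63 + A, so A = 0.
Conserve atomic number: 30 = 29 + Z, so Z = 1.
A = 0 and Z = 1 is ^0_1 e — a positron.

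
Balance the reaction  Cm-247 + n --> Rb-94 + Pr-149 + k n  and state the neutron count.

Conserve mass number: 248 = 94 + 149 + k, so k = 248 − 243 = 5.
Check atomic number: 96 = 37 + 59 + 0 = 96. ✓

5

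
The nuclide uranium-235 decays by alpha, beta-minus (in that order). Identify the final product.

Pa-231

Start: (A, Z) = (235, 92).
After α: (231, 90).
After β⁻: (231, 91).
Z = 91 is protactinium.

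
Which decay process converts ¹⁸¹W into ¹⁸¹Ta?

beta-plus decay or electron capture

ΔA = 181 − 181 = 0; ΔZ = 73 − 74 = -1.
A is unchanged and Z drops by 1 — a proton has become a neutron (β⁺ emission or electron capture).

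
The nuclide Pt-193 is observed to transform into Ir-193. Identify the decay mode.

ΔA = 193 − 193 = 0; ΔZ = 77 − 78 = -1.
A is unchanged and Z drops by 1 — a proton has become a neutron (β⁺ emission or electron capture).

beta-plus decay or electron capture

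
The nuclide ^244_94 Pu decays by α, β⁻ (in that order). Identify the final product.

Np-240

Start: (A, Z) = (244, 94).
After α: (240, 92).
After β⁻: (240, 93).
Z = 93 is neptunium.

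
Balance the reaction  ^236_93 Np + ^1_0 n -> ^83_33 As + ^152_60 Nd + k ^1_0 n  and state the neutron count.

2

Conserve mass number: 237 = 83 + 152 + k, so k = 237 − 235 = 2.
Check atomic number: 93 = 33 + 60 + 0 = 93. ✓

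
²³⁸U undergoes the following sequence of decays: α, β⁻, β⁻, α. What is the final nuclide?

Start: (A, Z) = (238, 92).
After α: (234, 90).
After β⁻: (234, 91).
After β⁻: (234, 92).
After α: (230, 90).
Z = 90 is thorium.

Th-230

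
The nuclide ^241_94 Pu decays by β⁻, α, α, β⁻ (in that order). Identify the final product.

Start: (A, Z) = (241, 94).
After β⁻: (241, 95).
After α: (237, 93).
After α: (233, 91).
After β⁻: (233, 92).
Z = 92 is uranium.

U-233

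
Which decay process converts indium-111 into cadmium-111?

beta-plus decay or electron capture

ΔA = 111 − 111 = 0; ΔZ = 48 − 49 = -1.
A is unchanged and Z drops by 1 — a proton has become a neutron (β⁺ emission or electron capture).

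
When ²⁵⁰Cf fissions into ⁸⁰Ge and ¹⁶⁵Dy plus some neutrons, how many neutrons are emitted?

5

Conserve mass number: 250 = 80 + 165 + k, so k = 250 − 245 = 5.
Check atomic number: 98 = 32 + 66 + 0 = 98. ✓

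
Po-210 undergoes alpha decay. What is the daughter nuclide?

Alpha decay: mass number changes by -4, atomic number by -2.
A: 210 − 4 = 206; Z: 84 − 2 = 82.
Z = 82 is lead, so the daughter is Pb-206.

Pb-206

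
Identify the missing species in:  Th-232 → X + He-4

Conserve mass number: 232 = A + 4, so A = 228.
Conserve atomic number: 90 = Z + 2, so Z = 88.
Z = 88 is radium, so the species is Ra-228.

Ra-228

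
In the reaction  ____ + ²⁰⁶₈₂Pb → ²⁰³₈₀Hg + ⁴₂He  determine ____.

Conserve mass number: A + 206 = 203 + 4, so A = 1.
Conserve atomic number: Z + 82 = 80 + 2, so Z = 0.
A = 1 and Z = 0 is ¹₀n — a neutron.

neutron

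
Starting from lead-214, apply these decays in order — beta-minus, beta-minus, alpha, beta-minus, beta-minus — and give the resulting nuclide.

Po-210

Start: (A, Z) = (214, 82).
After β⁻: (214, 83).
After β⁻: (214, 84).
After α: (210, 82).
After β⁻: (210, 83).
After β⁻: (210, 84).
Z = 84 is polonium.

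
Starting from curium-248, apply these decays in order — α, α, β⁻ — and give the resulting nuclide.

Start: (A, Z) = (248, 96).
After α: (244, 94).
After α: (240, 92).
After β⁻: (240, 93).
Z = 93 is neptunium.

Np-240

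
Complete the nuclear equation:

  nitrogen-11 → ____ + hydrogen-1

C-10

Conserve mass number: 11 = A + 1, so A = 10.
Conserve atomic number: 7 = Z + 1, so Z = 6.
Z = 6 is carbon, so the species is carbon-10.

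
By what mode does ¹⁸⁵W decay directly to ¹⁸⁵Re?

beta-minus decay

ΔA = 185 − 185 = 0; ΔZ = 75 − 74 = +1.
A is unchanged and Z rises by 1 — a neutron has become a proton (β⁻ decay).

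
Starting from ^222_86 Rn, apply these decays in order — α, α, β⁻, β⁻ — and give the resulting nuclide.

Start: (A, Z) = (222, 86).
After α: (218, 84).
After α: (214, 82).
After β⁻: (214, 83).
After β⁻: (214, 84).
Z = 84 is polonium.

Po-214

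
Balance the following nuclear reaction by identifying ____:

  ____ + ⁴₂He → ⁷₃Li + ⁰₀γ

Conserve mass number: A + 4 = 7 + 0, so A = 3.
Conserve atomic number: Z + 2 = 3 + 0, so Z = 1.
A = 3 and Z = 1 is ³₁H — a triton.

triton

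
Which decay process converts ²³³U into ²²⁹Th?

ΔA = 229 − 233 = -4; ΔZ = 90 − 92 = -2.
A drops by 4 and Z drops by 2 — the signature of alpha emission.

alpha decay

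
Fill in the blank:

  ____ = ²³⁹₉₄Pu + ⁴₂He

Conserve mass number: A = 239 + 4, so A = 243.
Conserve atomic number: Z = 94 + 2, so Z = 96.
Z = 96 is curium, so the species is ²⁴³₉₆Cm.

Cm-243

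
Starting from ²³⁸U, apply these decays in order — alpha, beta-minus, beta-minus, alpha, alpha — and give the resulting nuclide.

Ra-226

Start: (A, Z) = (238, 92).
After α: (234, 90).
After β⁻: (234, 91).
After β⁻: (234, 92).
After α: (230, 90).
After α: (226, 88).
Z = 88 is radium.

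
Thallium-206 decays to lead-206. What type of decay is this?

ΔA = 206 − 206 = 0; ΔZ = 82 − 81 = +1.
A is unchanged and Z rises by 1 — a neutron has become a proton (β⁻ decay).

beta-minus decay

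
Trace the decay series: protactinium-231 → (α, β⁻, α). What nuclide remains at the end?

Start: (A, Z) = (231, 91).
After α: (227, 89).
After β⁻: (227, 90).
After α: (223, 88).
Z = 88 is radium.

Ra-223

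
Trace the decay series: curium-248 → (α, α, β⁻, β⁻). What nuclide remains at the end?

Pu-240

Start: (A, Z) = (248, 96).
After α: (244, 94).
After α: (240, 92).
After β⁻: (240, 93).
After β⁻: (240, 94).
Z = 94 is plutonium.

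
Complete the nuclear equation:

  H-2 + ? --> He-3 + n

Conserve mass number: 2 + A = 3 + 1, so A = 2.
Conserve atomic number: 1 + Z = 2 + 0, so Z = 1.
A = 2 and Z = 1 is H-2 — a deuteron.

deuteron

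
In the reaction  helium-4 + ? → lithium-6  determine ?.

deuteron

Conserve mass number: 4 + A = 6, so A = 2.
Conserve atomic number: 2 + Z = 3, so Z = 1.
A = 2 and Z = 1 is hydrogen-2 — a deuteron.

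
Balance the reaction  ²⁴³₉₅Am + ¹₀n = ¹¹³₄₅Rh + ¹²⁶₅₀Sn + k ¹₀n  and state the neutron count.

Conserve mass number: 244 = 113 + 126 + k, so k = 244 − 239 = 5.
Check atomic number: 95 = 45 + 50 + 0 = 95. ✓

5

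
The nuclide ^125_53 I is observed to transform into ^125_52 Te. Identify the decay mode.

beta-plus decay or electron capture

ΔA = 125 − 125 = 0; ΔZ = 52 − 53 = -1.
A is unchanged and Z drops by 1 — a proton has become a neutron (β⁺ emission or electron capture).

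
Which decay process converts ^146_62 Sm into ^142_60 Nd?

alpha decay

ΔA = 142 − 146 = -4; ΔZ = 60 − 62 = -2.
A drops by 4 and Z drops by 2 — the signature of alpha emission.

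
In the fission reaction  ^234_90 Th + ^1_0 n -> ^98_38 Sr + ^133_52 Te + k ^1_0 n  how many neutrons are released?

Conserve mass number: 235 = 98 + 133 + k, so k = 235 − 231 = 4.
Check atomic number: 90 = 38 + 52 + 0 = 90. ✓

4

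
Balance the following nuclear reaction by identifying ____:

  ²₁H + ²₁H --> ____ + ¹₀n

He-3

Conserve mass number: 2 + 2 = A + 1, so A = 3.
Conserve atomic number: 1 + 1 = Z + 0, so Z = 2.
Z = 2 is helium, so the species is ³₂He.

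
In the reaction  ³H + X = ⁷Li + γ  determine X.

alpha particle

Conserve mass number: 3 + A = 7 + 0, so A = 4.
Conserve atomic number: 1 + Z = 3 + 0, so Z = 2.
A = 4 and Z = 2 is ⁴He — an alpha particle.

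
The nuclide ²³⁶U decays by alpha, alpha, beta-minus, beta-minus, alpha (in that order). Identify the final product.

Start: (A, Z) = (236, 92).
After α: (232, 90).
After α: (228, 88).
After β⁻: (228, 89).
After β⁻: (228, 90).
After α: (224, 88).
Z = 88 is radium.

Ra-224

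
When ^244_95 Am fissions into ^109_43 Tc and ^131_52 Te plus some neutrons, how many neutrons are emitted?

4

Conserve mass number: 244 = 109 + 131 + k, so k = 244 − 240 = 4.
Check atomic number: 95 = 43 + 52 + 0 = 95. ✓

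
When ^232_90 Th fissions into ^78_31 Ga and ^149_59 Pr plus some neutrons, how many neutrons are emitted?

Conserve mass number: 232 = 78 + 149 + k, so k = 232 − 227 = 5.
Check atomic number: 90 = 31 + 59 + 0 = 90. ✓

5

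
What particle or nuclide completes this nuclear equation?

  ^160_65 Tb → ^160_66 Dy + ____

beta-minus particle

Conserve mass number: 160 = 160 + A, so A = 0.
Conserve atomic number: 65 = 66 + Z, so Z = -1.
A = 0 and Z = -1 is ^0_-1 e — a beta-minus particle.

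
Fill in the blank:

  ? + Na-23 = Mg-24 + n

deuteron

Conserve mass number: A + 23 = 24 + 1, so A = 2.
Conserve atomic number: Z + 11 = 12 + 0, so Z = 1.
A = 2 and Z = 1 is H-2 — a deuteron.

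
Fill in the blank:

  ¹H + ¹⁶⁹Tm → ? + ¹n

Yb-169

Conserve mass number: 1 + 169 = A + 1, so A = 169.
Conserve atomic number: 1 + 69 = Z + 0, so Z = 70.
Z = 70 is ytterbium, so the species is ¹⁶⁹Yb.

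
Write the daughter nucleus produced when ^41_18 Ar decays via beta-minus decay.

K-41

Beta-minus decay: mass number changes by +0, atomic number by +1.
A: 41 = 41; Z: 18 + 1 = 19.
Z = 19 is potassium, so the daughter is ^41_19 K.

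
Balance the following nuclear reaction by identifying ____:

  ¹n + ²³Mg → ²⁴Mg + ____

gamma ray

Conserve mass number: 1 + 23 = 24 + A, so A = 0.
Conserve atomic number: 0 + 12 = 12 + Z, so Z = 0.
A = 0 and Z = 0 is γ — a gamma ray.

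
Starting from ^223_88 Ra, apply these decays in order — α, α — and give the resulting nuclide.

Po-215

Start: (A, Z) = (223, 88).
After α: (219, 86).
After α: (215, 84).
Z = 84 is polonium.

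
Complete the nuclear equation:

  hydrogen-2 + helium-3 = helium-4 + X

Conserve mass number: 2 + 3 = 4 + A, so A = 1.
Conserve atomic number: 1 + 2 = 2 + Z, so Z = 1.
A = 1 and Z = 1 is hydrogen-1 — a proton.

proton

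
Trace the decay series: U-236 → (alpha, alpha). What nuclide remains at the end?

Start: (A, Z) = (236, 92).
After α: (232, 90).
After α: (228, 88).
Z = 88 is radium.

Ra-228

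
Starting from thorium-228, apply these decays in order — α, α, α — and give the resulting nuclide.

Start: (A, Z) = (228, 90).
After α: (224, 88).
After α: (220, 86).
After α: (216, 84).
Z = 84 is polonium.

Po-216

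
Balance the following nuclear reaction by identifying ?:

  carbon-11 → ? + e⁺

B-11

Conserve mass number: 11 = A + 0, so A = 11.
Conserve atomic number: 6 = Z + 1, so Z = 5.
Z = 5 is boron, so the species is boron-11.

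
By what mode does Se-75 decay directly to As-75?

ΔA = 75 − 75 = 0; ΔZ = 33 − 34 = -1.
A is unchanged and Z drops by 1 — a proton has become a neutron (β⁺ emission or electron capture).

beta-plus decay or electron capture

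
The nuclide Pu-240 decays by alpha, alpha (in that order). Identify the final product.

Start: (A, Z) = (240, 94).
After α: (236, 92).
After α: (232, 90).
Z = 90 is thorium.

Th-232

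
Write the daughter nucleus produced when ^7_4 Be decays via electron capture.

Li-7

Electron capture: mass number changes by +0, atomic number by -1.
A: 7 = 7; Z: 4 − 1 = 3.
Z = 3 is lithium, so the daughter is ^7_3 Li.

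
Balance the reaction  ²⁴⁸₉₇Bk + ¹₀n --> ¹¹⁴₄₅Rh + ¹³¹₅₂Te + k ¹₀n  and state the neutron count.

Conserve mass number: 249 = 114 + 131 + k, so k = 249 − 245 = 4.
Check atomic number: 97 = 45 + 52 + 0 = 97. ✓

4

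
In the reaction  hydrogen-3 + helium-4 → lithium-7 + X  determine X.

gamma ray

Conserve mass number: 3 + 4 = 7 + A, so A = 0.
Conserve atomic number: 1 + 2 = 3 + Z, so Z = 0.
A = 0 and Z = 0 is γ — a gamma ray.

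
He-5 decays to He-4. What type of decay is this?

ΔA = 4 − 5 = -1; ΔZ = 2 − 2 = +0.
A drops by 1 with Z unchanged — a neutron was emitted.

neutron emission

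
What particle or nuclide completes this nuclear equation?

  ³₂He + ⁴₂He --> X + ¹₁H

Conserve mass number: 3 + 4 = A + 1, so A = 6.
Conserve atomic number: 2 + 2 = Z + 1, so Z = 3.
Z = 3 is lithium, so the species is ⁶₃Li.

Li-6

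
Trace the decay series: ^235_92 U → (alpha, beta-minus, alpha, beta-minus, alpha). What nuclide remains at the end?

Start: (A, Z) = (235, 92).
After α: (231, 90).
After β⁻: (231, 91).
After α: (227, 89).
After β⁻: (227, 90).
After α: (223, 88).
Z = 88 is radium.

Ra-223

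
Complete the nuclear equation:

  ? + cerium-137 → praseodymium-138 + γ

proton

Conserve mass number: A + 137 = 138 + 0, so A = 1.
Conserve atomic number: Z + 58 = 59 + 0, so Z = 1.
A = 1 and Z = 1 is hydrogen-1 — a proton.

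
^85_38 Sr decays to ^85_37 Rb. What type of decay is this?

ΔA = 85 − 85 = 0; ΔZ = 37 − 38 = -1.
A is unchanged and Z drops by 1 — a proton has become a neutron (β⁺ emission or electron capture).

beta-plus decay or electron capture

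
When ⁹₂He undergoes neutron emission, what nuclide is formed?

Neutron emission: mass number changes by -1, atomic number by +0.
A: 9 − 1 = 8; Z: 2 = 2.
Z = 2 is helium, so the daughter is ⁸₂He.

He-8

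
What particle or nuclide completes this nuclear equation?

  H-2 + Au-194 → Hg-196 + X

Conserve mass number: 2 + 194 = 196 + A, so A = 0.
Conserve atomic number: 1 + 79 = 80 + Z, so Z = 0.
A = 0 and Z = 0 is γ — a gamma ray.

gamma ray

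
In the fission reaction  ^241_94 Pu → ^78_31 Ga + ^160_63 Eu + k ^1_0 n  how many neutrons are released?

Conserve mass number: 241 = 78 + 160 + k, so k = 241 − 238 = 3.
Check atomic number: 94 = 31 + 63 + 0 = 94. ✓

3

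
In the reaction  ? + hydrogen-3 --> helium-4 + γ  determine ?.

Conserve mass number: A + 3 = 4 + 0, so A = 1.
Conserve atomic number: Z + 1 = 2 + 0, so Z = 1.
A = 1 and Z = 1 is hydrogen-1 — a proton.

proton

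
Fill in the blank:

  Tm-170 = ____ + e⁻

Yb-170

Conserve mass number: 170 = A + 0, so A = 170.
Conserve atomic number: 69 = Z − 1, so Z = 70.
Z = 70 is ytterbium, so the species is Yb-170.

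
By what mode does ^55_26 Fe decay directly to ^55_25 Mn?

beta-plus decay or electron capture

ΔA = 55 − 55 = 0; ΔZ = 25 − 26 = -1.
A is unchanged and Z drops by 1 — a proton has become a neutron (β⁺ emission or electron capture).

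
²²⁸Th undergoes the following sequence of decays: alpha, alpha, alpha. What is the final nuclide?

Po-216

Start: (A, Z) = (228, 90).
After α: (224, 88).
After α: (220, 86).
After α: (216, 84).
Z = 84 is polonium.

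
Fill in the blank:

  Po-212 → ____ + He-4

Conserve mass number: 212 = A + 4, so A = 208.
Conserve atomic number: 84 = Z + 2, so Z = 82.
Z = 82 is lead, so the species is Pb-208.

Pb-208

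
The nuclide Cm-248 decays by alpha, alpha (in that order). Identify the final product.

U-240

Start: (A, Z) = (248, 96).
After α: (244, 94).
After α: (240, 92).
Z = 92 is uranium.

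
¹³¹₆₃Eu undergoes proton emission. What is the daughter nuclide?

Proton emission: mass number changes by -1, atomic number by -1.
A: 131 − 1 = 130; Z: 63 − 1 = 62.
Z = 62 is samarium, so the daughter is ¹³⁰₆₂Sm.

Sm-130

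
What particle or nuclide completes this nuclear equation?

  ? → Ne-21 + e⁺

Na-21

Conserve mass number: A = 21 + 0, so A = 21.
Conserve atomic number: Z = 10 + 1, so Z = 11.
Z = 11 is sodium, so the species is Na-21.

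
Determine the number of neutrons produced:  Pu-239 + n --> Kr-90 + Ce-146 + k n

4

Conserve mass number: 240 = 90 + 146 + k, so k = 240 − 236 = 4.
Check atomic number: 94 = 36 + 58 + 0 = 94. ✓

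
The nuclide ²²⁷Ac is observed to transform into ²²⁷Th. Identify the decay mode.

ΔA = 227 − 227 = 0; ΔZ = 90 − 89 = +1.
A is unchanged and Z rises by 1 — a neutron has become a proton (β⁻ decay).

beta-minus decay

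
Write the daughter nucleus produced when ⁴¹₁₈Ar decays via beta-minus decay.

K-41

Beta-minus decay: mass number changes by +0, atomic number by +1.
A: 41 = 41; Z: 18 + 1 = 19.
Z = 19 is potassium, so the daughter is ⁴¹₁₉K.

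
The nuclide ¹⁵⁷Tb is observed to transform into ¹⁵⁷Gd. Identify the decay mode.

beta-plus decay or electron capture

ΔA = 157 − 157 = 0; ΔZ = 64 − 65 = -1.
A is unchanged and Z drops by 1 — a proton has become a neutron (β⁺ emission or electron capture).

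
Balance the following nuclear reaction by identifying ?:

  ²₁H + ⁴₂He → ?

Li-6

Conserve mass number: 2 + 4 = A, so A = 6.
Conserve atomic number: 1 + 2 = Z, so Z = 3.
Z = 3 is lithium, so the species is ⁶₃Li.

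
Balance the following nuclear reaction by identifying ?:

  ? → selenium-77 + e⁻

Conserve mass number: A = 77 + 0, so A = 77.
Conserve atomic number: Z = 34 − 1, so Z = 33.
Z = 33 is arsenic, so the species is arsenic-77.

As-77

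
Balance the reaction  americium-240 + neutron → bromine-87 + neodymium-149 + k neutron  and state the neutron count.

Conserve mass number: 241 = 87 + 149 + k, so k = 241 − 236 = 5.
Check atomic number: 95 = 35 + 60 + 0 = 95. ✓

5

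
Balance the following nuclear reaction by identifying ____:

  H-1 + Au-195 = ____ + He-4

Pt-192

Conserve mass number: 1 + 195 = A + 4, so A = 192.
Conserve atomic number: 1 + 79 = Z + 2, so Z = 78.
Z = 78 is platinum, so the species is Pt-192.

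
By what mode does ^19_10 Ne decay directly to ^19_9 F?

ΔA = 19 − 19 = 0; ΔZ = 9 − 10 = -1.
A is unchanged and Z drops by 1 — a proton has become a neutron (β⁺ emission or electron capture).

beta-plus decay or electron capture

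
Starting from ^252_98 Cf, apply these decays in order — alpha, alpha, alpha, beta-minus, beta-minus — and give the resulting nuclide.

Pu-240

Start: (A, Z) = (252, 98).
After α: (248, 96).
After α: (244, 94).
After α: (240, 92).
After β⁻: (240, 93).
After β⁻: (240, 94).
Z = 94 is plutonium.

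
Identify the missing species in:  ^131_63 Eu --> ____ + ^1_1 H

Conserve mass number: 131 = A + 1, so A = 130.
Conserve atomic number: 63 = Z + 1, so Z = 62.
Z = 62 is samarium, so the species is ^130_62 Sm.

Sm-130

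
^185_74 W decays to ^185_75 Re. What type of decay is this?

beta-minus decay

ΔA = 185 − 185 = 0; ΔZ = 75 − 74 = +1.
A is unchanged and Z rises by 1 — a neutron has become a proton (β⁻ decay).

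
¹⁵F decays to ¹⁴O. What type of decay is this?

proton emission

ΔA = 14 − 15 = -1; ΔZ = 8 − 9 = -1.
A drops by 1 and Z drops by 1 — a proton was emitted.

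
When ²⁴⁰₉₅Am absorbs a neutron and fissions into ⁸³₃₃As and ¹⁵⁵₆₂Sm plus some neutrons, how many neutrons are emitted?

3

Conserve mass number: 241 = 83 + 155 + k, so k = 241 − 238 = 3.
Check atomic number: 95 = 33 + 62 + 0 = 95. ✓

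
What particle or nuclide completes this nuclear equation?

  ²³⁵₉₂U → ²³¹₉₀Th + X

Conserve mass number: 235 = 231 + A, so A = 4.
Conserve atomic number: 92 = 90 + Z, so Z = 2.
A = 4 and Z = 2 is ⁴₂He — an alpha particle.

alpha particle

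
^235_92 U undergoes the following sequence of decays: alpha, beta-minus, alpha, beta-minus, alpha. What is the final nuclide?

Ra-223

Start: (A, Z) = (235, 92).
After α: (231, 90).
After β⁻: (231, 91).
After α: (227, 89).
After β⁻: (227, 90).
After α: (223, 88).
Z = 88 is radium.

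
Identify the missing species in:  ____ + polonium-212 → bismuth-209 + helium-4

proton

Conserve mass number: A + 212 = 209 + 4, so A = 1.
Conserve atomic number: Z + 84 = 83 + 2, so Z = 1.
A = 1 and Z = 1 is hydrogen-1 — a proton.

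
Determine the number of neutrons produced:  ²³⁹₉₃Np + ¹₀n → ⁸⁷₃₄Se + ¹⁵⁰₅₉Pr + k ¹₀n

Conserve mass number: 240 = 87 + 150 + k, so k = 240 − 237 = 3.
Check atomic number: 93 = 34 + 59 + 0 = 93. ✓

3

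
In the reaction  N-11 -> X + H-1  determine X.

C-10

Conserve mass number: 11 = A + 1, so A = 10.
Conserve atomic number: 7 = Z + 1, so Z = 6.
Z = 6 is carbon, so the species is C-10.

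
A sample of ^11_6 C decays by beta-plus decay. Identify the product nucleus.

Beta-plus decay: mass number changes by +0, atomic number by -1.
A: 11 = 11; Z: 6 − 1 = 5.
Z = 5 is boron, so the daughter is ^11_5 B.

B-11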